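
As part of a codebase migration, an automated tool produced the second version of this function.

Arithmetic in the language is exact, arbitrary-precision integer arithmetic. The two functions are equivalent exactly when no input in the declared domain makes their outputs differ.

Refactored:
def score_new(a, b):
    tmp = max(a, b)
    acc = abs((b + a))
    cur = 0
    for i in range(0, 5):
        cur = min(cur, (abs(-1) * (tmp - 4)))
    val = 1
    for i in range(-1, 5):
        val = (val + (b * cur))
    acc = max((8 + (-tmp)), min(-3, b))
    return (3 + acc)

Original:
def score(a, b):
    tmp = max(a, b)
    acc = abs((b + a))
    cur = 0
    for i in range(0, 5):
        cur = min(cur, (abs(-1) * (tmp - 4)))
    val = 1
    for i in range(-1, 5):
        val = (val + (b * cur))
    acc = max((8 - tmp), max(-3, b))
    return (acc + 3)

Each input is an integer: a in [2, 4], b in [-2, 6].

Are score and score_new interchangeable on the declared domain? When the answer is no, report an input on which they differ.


These are not equivalent — on a=2, b=5 the outputs split (8 vs 6).
score: tmp=5, then acc=7, then cur=0, then (i=0), then cur=0, then (i=1), then cur=0, then (i=2), then cur=0, then (i=3), then cur=0, then (i=4), then cur=0, then val=1, then (i=-1), then val=1, then (i=0), then val=1, then (i=1), then val=1, then (i=2), then val=1, then (i=3), then val=1, then (i=4), then val=1, then acc=5, then returns 8
score_new: tmp=5, then acc=7, then cur=0, then (i=0), then cur=0, then (i=1), then cur=0, then (i=2), then cur=0, then (i=3), then cur=0, then (i=4), then cur=0, then val=1, then (i=-1), then val=1, then (i=0), then val=1, then (i=1), then val=1, then (i=2), then val=1, then (i=3), then val=1, then (i=4), then val=1, then acc=3, then returns 6
verdict: not equivalent; witness: a=2, b=5


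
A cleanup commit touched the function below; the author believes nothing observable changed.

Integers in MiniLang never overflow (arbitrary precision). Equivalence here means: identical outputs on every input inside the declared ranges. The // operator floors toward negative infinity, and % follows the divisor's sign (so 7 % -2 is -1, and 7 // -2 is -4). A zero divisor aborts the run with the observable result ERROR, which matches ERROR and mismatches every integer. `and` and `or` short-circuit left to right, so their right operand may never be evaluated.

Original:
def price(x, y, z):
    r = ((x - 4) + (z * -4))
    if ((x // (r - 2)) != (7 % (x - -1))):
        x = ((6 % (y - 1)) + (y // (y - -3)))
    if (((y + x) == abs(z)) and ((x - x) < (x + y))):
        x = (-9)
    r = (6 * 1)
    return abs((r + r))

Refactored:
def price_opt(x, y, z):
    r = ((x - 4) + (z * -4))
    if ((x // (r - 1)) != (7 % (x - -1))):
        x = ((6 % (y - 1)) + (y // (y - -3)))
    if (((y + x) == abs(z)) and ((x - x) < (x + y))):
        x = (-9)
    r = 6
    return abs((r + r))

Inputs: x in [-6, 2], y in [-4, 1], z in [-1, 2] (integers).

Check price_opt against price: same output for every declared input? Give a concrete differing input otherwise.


Not equivalent: x=1, y=-4, z=-1 separates them (12 vs ERROR).
price: r=1, then ((x // (r - 2)) != (7 % (x - -1))) is true, then x=0, then (((y + x) == abs(z)) and ((x - x) < (x + y))) is false, then r=6, then returns 12
price_opt: r=1, then a zero divisor aborts: ERROR
verdict: not equivalent; witness: x=1, y=-4, z=-1


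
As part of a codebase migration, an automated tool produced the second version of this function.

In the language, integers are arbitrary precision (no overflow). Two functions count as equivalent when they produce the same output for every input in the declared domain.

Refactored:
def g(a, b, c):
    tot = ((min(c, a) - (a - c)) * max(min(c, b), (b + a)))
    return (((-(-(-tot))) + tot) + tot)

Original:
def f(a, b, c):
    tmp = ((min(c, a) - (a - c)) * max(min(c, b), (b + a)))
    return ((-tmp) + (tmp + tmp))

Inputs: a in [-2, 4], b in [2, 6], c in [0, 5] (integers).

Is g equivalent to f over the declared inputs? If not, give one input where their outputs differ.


This is a faithful refactor — local variable names differ, but the computed results match everywhere.
Tracing a=-1, b=3, c=3: f: tmp = 9; return 9 | g: tot = 9; return 9 — matching result 9.
An exhaustive pass over the 210 declared inputs shows identical outputs.
verdict: equivalent


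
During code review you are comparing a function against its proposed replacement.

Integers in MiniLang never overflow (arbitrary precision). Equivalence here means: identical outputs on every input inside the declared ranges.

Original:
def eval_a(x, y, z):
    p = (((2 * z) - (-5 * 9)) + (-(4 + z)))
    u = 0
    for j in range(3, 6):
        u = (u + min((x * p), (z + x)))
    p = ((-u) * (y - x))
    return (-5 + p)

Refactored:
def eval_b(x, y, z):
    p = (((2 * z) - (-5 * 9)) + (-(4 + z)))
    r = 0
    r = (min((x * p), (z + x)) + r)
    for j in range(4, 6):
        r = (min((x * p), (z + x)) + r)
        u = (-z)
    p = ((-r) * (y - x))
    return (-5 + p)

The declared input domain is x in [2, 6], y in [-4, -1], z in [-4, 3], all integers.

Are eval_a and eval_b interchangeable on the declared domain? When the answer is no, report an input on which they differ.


Behavior is preserved: although loop structure differs, and arithmetic usage differs, and min/max/abs usage differs, and local variable names differ, and statement counts differ, the outputs never diverge.
One worked example (x=5, y=-4, z=2) — eval_a: p=43, then u=0, then (j=3), then u=7, then (j=4), then u=14, then (j=5), then u=21, then p=189, then returns 184; eval_b: p=43, then r=0, then r=7, then (j=4), then r=14, then u=-2, then (j=5), then r=21, then u=-2, then p=189, then returns 184; agreement on 184.
Across all 160 domain points the two functions coincide.
verdict: equivalent


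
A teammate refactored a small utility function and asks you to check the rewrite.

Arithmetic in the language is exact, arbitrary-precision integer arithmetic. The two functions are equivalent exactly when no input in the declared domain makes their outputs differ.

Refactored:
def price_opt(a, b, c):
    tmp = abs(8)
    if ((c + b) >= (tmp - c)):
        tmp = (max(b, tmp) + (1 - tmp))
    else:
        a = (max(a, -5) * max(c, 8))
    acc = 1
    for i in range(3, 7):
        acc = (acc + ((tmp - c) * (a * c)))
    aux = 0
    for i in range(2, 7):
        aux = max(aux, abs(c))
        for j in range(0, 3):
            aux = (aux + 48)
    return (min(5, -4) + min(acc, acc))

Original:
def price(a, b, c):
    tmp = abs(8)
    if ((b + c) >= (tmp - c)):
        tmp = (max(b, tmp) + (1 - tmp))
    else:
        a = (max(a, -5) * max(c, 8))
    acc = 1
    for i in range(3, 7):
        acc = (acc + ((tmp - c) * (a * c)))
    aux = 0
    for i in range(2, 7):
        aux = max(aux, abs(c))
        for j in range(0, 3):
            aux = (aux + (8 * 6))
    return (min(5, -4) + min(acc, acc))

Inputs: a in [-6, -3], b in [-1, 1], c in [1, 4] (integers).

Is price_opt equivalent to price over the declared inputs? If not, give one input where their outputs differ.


Side by side, the visible changes include: arithmetic usage differs, and constant usage differs.
As a probe, take a=-4, b=-1, c=2: price runs tmp becomes 8; next ((b + c) >= (tmp - c)) evaluates to false; next a becomes -32; next acc becomes 1; next at i=3:; next acc becomes -383; next at i=4:; next acc becomes -767; next at i=5:; next acc becomes -1151; next at i=6:; next acc becomes -1535; next aux becomes 0; next at i=2:; next aux becomes 2; next at j=0:; next aux becomes 50; next at j=1:; next aux becomes 98; next at j=2:; next aux becomes 146; next at i=3:; next aux becomes 146; next at j=0:; next aux becomes 194; next at j=1:; next aux becomes 242; next at j=2:; next aux becomes 290; next at i=4:; next aux becomes 290; next at j=0:; next aux becomes 338; next at j=1:; next aux becomes 386; next at j=2:; next aux becomes 434; next at i=5:; next aux becomes 434; next at j=0:; next aux becomes 482; next at j=1:; next aux becomes 530; next at j=2:; next aux becomes 578; next at i=6:; next aux becomes 578; next at j=0:; next aux becomes 626; next at j=1:; next aux becomes 674; next at j=2:; next aux becomes 722; next final value -1539; price_opt runs tmp becomes 8; next ((c + b) >= (tmp - c)) evaluates to false; next a becomes -32; next acc becomes 1; next at i=3:; next acc becomes -383; next at i=4:; next acc becomes -767; next at i=5:; next acc becomes -1151; next at i=6:; next acc becomes -1535; next aux becomes 0; next at i=2:; next aux becomes 2; next at j=0:; next aux becomes 50; next at j=1:; next aux becomes 98; next at j=2:; next aux becomes 146; next at i=3:; next aux becomes 146; next at j=0:; next aux becomes 194; next at j=1:; next aux becomes 242; next at j=2:; next aux becomes 290; next at i=4:; next aux becomes 290; next at j=0:; next aux becomes 338; next at j=1:; next aux becomes 386; next at j=2:; next aux becomes 434; next at i=5:; next aux becomes 434; next at j=0:; next aux becomes 482; next at j=1:; next aux becomes 530; next at j=2:; next aux becomes 578; next at i=6:; next aux becomes 578; next at j=0:; next aux becomes 626; next at j=1:; next aux becomes 674; next at j=2:; next aux becomes 722; next final value -1539; both end at -1539.
Sweeping the whole domain (48 inputs) finds no disagreement.
verdict: equivalent


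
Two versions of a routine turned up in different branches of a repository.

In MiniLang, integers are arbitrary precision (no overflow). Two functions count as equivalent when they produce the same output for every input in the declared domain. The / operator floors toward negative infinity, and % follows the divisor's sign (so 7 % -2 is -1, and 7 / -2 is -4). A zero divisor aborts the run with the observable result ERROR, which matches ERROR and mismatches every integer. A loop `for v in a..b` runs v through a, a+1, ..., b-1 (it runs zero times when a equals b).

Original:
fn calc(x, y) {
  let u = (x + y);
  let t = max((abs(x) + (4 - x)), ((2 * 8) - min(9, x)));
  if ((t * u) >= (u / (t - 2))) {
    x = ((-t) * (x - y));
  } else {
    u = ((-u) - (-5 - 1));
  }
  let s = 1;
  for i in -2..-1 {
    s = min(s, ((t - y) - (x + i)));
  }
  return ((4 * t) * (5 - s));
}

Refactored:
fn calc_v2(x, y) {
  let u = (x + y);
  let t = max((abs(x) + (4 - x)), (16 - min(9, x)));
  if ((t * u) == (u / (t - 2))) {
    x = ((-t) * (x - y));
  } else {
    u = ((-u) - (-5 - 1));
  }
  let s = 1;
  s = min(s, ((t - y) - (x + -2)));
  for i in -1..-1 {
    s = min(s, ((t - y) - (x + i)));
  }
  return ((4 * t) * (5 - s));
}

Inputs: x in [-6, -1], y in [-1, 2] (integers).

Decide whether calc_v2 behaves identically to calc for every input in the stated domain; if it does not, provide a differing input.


There is a counterexample at x=-1, y=2: 2652 on one side, 272 on the other.
calc: u=1, then t=17, then ((t * u) >= (u / (t - 2))) is true, then x=51, then s=1, then (i=-2), then s=-34, then returns 2652
calc_v2: u=1, then t=17, then ((t * u) == (u / (t - 2))) is false, then u=5, then s=1, then s=1, then the loop over i runs zero times, then returns 272
verdict: not equivalent; witness: x=-1, y=2


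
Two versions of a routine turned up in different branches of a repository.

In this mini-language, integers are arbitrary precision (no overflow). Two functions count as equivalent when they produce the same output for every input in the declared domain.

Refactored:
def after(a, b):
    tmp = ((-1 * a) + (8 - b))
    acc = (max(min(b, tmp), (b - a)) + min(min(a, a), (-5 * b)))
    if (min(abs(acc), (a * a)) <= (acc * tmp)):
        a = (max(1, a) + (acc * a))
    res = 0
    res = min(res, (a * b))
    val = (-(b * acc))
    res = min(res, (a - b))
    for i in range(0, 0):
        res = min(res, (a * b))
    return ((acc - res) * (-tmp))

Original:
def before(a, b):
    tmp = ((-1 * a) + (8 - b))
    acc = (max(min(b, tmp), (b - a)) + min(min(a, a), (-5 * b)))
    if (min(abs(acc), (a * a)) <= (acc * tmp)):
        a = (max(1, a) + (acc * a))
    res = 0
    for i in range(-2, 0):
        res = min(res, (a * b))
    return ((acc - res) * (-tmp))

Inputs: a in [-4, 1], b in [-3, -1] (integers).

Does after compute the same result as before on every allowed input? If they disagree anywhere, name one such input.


Input a=-4, b=-3: 45 from before versus 30 from after.
verdict: not equivalent; witness: a=-4, b=-3


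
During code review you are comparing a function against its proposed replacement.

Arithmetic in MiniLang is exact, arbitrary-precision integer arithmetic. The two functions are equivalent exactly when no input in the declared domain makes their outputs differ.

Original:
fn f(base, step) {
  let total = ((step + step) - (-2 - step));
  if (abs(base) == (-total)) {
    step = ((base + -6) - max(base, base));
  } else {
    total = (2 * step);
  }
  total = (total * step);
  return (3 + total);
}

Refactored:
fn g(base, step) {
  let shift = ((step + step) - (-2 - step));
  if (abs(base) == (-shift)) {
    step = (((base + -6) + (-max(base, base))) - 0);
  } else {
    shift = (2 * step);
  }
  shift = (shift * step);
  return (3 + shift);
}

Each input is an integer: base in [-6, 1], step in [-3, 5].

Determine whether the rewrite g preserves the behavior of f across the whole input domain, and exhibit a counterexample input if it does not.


Equivalent — the differences include arithmetic usage differs; also local variable names differ; also constant usage differs, yet no declared input distinguishes the two.
Spot check at base=-4, step=2 — f: total = 8; (abs(base) == (-total)) -> false; total = 4; total = 8; return 11. g: shift = 8; (abs(base) == (-shift)) -> false; shift = 4; shift = 8; return 11. Both give 11.
Checked all 72 inputs in the declared domain: the outputs agree on every one.
verdict: equivalent


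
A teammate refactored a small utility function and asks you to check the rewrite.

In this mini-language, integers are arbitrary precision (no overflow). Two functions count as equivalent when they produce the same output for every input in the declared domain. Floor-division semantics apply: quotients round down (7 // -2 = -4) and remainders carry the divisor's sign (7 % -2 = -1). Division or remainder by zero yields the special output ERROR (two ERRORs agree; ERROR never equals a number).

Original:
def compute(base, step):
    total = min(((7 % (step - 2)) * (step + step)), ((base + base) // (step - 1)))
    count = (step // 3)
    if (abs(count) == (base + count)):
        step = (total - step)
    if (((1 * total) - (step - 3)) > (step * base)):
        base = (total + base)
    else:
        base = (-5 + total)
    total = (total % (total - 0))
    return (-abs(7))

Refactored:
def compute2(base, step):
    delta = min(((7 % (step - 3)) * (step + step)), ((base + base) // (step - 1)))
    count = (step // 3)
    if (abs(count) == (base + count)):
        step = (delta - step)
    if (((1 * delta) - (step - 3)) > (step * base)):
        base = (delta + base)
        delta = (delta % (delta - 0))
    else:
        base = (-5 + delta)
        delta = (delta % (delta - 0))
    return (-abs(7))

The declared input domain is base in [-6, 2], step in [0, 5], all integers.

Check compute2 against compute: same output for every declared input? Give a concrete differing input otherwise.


There is a counterexample at base=-6, step=2: ERROR on one side, -7 on the other.
compute: hits division by zero so the output is ERROR
compute2: delta becomes -12; next count becomes 0; next (abs(count) == (base + count)) evaluates to false; next (((1 * delta) - (step - 3)) > (step * base)) evaluates to true; next base becomes -18; next delta becomes 0; next final value -7
verdict: not equivalent; witness: base=-6, step=2


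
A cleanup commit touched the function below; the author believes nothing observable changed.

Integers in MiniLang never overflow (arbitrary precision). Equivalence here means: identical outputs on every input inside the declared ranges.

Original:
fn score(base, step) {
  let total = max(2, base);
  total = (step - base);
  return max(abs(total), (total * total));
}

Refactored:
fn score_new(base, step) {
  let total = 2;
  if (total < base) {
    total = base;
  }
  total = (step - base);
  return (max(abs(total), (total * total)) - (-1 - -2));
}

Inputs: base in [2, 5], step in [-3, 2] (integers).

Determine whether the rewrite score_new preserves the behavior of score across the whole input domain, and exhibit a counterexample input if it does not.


Take base=2, step=-3.
score: total = 2; total = -5; return 25
score_new: total = 2; (total < base) -> false; total = -5; return 24
25 != 24, so the rewrite changes behavior.
verdict: not equivalent; witness: base=2, step=-3


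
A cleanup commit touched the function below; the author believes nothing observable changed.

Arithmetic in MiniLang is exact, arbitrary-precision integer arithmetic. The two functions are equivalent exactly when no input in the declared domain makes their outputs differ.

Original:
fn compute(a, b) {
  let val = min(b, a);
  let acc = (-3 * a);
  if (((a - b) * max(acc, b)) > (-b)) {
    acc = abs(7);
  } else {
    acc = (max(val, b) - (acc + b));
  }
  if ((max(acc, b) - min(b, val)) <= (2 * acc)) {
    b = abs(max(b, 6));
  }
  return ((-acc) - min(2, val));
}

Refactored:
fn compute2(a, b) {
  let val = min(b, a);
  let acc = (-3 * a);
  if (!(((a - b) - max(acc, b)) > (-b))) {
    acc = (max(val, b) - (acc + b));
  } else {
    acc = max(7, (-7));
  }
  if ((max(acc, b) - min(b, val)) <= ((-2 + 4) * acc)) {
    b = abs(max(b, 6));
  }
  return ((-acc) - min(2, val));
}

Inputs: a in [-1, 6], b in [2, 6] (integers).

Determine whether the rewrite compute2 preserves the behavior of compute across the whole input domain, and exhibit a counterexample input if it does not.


The rewrite breaks on a=2, b=2, where the results are -9 and -8.
compute: val = 2; acc = -6; (((a - b) * max(acc, b)) > (-b)) -> true; acc = 7; ((max(acc, b) - min(b, val)) <= (2 * acc)) -> true; b = 6; return -9
compute2: val = 2; acc = -6; (!(((a - b) - max(acc, b)) > (-b))) -> true; acc = 6; ((max(acc, b) - min(b, val)) <= ((-2 + 4) * acc)) -> true; b = 6; return -8
verdict: not equivalent; witness: a=2, b=2


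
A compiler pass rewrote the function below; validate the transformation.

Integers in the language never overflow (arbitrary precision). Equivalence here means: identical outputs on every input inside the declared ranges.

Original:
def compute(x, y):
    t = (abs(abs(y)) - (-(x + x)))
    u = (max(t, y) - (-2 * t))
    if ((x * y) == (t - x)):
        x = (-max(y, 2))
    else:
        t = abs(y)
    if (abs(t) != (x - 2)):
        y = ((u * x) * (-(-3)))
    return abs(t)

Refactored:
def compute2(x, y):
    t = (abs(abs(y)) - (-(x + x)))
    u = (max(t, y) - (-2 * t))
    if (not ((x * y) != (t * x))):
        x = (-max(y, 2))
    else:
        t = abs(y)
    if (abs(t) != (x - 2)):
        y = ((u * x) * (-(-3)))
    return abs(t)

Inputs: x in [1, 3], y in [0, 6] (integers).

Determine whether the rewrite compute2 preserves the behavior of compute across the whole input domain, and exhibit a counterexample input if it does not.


Evaluate both at x=2, y=2.
compute: t := 6 | u := 18 | ((x * y) == (t - x)): true | x := -2 | (abs(t) != (x - 2)): true | y := -108 | result 6
compute2: t := 6 | u := 18 | (not ((x * y) != (t * x))): false | t := 2 | (abs(t) != (x - 2)): true | y := 108 | result 2
6 and 2 differ, so these are not the same function on this domain.
verdict: not equivalent; witness: x=2, y=2


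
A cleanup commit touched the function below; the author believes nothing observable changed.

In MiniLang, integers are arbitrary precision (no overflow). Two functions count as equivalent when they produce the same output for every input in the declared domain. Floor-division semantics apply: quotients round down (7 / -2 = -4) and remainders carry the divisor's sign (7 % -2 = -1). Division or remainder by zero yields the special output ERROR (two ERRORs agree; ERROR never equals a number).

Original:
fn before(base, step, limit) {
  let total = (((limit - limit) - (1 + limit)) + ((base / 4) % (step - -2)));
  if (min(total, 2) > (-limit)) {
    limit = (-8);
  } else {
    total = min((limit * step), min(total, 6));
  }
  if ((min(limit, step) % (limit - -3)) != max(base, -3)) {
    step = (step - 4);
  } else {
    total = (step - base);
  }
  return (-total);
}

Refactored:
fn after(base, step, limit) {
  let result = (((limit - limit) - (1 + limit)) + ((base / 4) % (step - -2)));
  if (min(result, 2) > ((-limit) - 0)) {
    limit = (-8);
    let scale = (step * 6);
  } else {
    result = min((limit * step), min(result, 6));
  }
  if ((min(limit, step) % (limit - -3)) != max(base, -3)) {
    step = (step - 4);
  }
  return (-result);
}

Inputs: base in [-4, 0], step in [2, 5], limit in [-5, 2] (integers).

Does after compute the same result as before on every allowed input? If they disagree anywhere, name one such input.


There is a counterexample at base=-4, step=2, limit=-1: -6 on one side, -3 on the other.
before: total := 3 | (min(total, 2) > (-limit)): true | limit := -8 | ((min(limit, step) % (limit - -3)) != max(base, -3)): false | total := 6 | result -6
after: result := 3 | (min(result, 2) > ((-limit) - 0)): true | limit := -8 | scale := 12 | ((min(limit, step) % (limit - -3)) != max(base, -3)): false | result -3
verdict: not equivalent; witness: base=-4, step=2, limit=-1


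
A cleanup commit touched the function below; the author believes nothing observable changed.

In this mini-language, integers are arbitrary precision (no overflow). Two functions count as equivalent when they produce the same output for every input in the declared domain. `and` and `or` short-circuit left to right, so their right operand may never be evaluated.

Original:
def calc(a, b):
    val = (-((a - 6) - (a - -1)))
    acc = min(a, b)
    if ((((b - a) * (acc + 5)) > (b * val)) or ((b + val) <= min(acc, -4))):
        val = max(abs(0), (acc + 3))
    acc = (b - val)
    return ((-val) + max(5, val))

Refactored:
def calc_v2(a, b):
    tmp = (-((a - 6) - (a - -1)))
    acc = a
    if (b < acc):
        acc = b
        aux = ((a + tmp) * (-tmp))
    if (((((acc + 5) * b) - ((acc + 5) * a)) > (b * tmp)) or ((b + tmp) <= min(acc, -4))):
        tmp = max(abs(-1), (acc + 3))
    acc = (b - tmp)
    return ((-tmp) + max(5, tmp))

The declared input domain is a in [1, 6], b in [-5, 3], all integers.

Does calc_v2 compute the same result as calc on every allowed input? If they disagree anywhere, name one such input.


These are not equivalent — on a=1, b=-5 the outputs split (5 vs 4).
calc: val := 7 | acc := -5 | ((((b - a) * (acc + 5)) > (b * val)) or ((b + val) <= min(acc, -4))): true | val := 0 | acc := -5 | result 5
calc_v2: tmp := 7 | acc := 1 | (b < acc): true | acc := -5 | aux := -56 | (((((acc + 5) * b) - ((acc + 5) * a)) > (b * tmp)) or ((b + tmp) <= min(acc, -4))): true | tmp := 1 | acc := -6 | result 4
verdict: not equivalent; witness: a=1, b=-5


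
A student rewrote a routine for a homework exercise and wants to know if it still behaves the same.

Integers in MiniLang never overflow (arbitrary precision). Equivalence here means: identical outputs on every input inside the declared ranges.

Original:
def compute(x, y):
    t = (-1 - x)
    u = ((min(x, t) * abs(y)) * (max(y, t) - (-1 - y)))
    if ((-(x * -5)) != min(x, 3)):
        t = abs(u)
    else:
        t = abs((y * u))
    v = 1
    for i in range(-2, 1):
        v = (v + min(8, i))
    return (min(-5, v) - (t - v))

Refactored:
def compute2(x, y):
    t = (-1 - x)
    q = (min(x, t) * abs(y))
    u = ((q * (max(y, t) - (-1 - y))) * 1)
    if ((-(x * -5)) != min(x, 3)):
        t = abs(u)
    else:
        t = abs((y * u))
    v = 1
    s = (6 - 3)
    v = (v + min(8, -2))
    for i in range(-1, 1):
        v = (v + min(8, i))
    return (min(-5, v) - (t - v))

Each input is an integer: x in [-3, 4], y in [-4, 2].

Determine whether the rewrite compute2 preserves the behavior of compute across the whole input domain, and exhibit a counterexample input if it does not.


Reading the diff, among the changes: statement counts differ, plus loop structure differs, plus min/max/abs usage differs, plus arithmetic usage differs, plus local variable names differ, plus constant usage differs.
One worked example (x=2, y=1) — compute: t = -3; u = -9; ((-(x * -5)) != min(x, 3)) -> true; t = 9; v = 1; [i=-2]; v = -1; [i=-1]; v = -2; [i=0]; v = -2; return -16; compute2: t = -3; q = -3; u = -9; ((-(x * -5)) != min(x, 3)) -> true; t = 9; v = 1; s = 3; v = -1; [i=-1]; v = -2; [i=0]; v = -2; return -16; agreement on -16.
Across all 56 domain points the two functions coincide.
verdict: equivalent


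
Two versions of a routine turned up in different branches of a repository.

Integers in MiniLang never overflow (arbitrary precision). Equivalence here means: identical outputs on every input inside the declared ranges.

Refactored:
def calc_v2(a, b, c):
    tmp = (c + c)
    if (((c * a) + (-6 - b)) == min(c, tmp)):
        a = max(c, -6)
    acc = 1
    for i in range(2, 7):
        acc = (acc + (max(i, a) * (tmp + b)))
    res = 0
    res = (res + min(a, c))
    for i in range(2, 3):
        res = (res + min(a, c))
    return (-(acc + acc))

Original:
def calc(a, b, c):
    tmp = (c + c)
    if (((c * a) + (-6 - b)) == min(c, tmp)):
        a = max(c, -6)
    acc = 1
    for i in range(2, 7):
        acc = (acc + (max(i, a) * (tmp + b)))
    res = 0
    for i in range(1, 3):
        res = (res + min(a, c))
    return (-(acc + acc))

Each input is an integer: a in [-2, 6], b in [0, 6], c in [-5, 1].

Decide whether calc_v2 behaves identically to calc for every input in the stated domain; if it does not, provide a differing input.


Equivalent — the differences include loop structure differs; min/max/abs usage differs; statement counts differ; arithmetic usage differs, yet no declared input distinguishes the two.
Spot check at a=-1, b=2, c=-5 — calc: tmp becomes -10; next (((c * a) + (-6 - b)) == min(c, tmp)) evaluates to false; next acc becomes 1; next at i=2:; next acc becomes -15; next at i=3:; next acc becomes -39; next at i=4:; next acc becomes -71; next at i=5:; next acc becomes -111; next at i=6:; next acc becomes -159; next res becomes 0; next at i=1:; next res becomes -5; next at i=2:; next res becomes -10; next final value 318. calc_v2: tmp becomes -10; next (((c * a) + (-6 - b)) == min(c, tmp)) evaluates to false; next acc becomes 1; next at i=2:; next acc becomes -15; next at i=3:; next acc becomes -39; next at i=4:; next acc becomes -71; next at i=5:; next acc becomes -111; next at i=6:; next acc becomes -159; next res becomes 0; next res becomes -5; next at i=2:; next res becomes -10; next final value 318. Both give 318.
An exhaustive pass over the 441 declared inputs shows identical outputs.
verdict: equivalent


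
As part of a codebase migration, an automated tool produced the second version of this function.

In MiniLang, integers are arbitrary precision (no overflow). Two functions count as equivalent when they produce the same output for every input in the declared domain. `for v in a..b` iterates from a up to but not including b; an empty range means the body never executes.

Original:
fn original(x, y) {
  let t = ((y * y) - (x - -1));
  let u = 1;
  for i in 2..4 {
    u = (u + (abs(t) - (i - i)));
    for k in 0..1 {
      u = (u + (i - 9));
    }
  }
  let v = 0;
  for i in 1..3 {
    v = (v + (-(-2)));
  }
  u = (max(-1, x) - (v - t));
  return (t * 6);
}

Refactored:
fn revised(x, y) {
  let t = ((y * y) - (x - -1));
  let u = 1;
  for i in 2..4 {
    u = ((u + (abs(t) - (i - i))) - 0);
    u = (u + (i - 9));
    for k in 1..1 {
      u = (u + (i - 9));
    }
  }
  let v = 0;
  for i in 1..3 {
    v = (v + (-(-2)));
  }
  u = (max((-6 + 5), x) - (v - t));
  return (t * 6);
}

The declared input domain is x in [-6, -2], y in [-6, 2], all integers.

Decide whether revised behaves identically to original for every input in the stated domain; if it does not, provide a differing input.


The two versions differ — the changes include loop structure differs; and arithmetic usage differs; and constant usage differs; and statement counts differ.
One worked example (x=-6, y=-3) — original: t=14, then u=1, then (i=2), then u=15, then (k=0), then u=8, then (i=3), then u=22, then (k=0), then u=16, then v=0, then (i=1), then v=2, then (i=2), then v=4, then u=9, then returns 84; revised: t=14, then u=1, then (i=2), then u=15, then u=8, then the loop over k runs zero times, then (i=3), then u=22, then u=16, then the loop over k runs zero times, then v=0, then (i=1), then v=2, then (i=2), then v=4, then u=9, then returns 84; agreement on 84.
Checked all 45 inputs in the declared domain: the outputs agree on every one.
verdict: equivalent


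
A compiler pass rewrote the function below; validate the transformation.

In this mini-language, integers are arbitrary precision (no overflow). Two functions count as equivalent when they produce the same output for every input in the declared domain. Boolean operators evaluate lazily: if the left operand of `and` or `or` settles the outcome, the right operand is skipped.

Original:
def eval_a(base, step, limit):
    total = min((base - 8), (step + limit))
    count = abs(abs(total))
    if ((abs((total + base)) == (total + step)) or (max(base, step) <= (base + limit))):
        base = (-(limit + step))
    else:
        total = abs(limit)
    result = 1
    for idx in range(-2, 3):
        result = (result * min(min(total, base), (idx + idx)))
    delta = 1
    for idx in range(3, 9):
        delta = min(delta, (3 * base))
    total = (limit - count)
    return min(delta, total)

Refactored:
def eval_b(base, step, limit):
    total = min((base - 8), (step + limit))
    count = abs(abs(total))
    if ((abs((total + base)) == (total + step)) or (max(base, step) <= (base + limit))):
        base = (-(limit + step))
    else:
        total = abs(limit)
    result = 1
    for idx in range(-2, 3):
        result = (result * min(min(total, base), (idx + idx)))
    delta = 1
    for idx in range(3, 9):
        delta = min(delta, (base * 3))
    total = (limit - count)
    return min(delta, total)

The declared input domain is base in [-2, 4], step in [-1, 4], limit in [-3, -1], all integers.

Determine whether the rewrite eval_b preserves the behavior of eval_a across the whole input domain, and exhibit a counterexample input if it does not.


This is a faithful refactor — same computation, different form, but the computed results match everywhere.
One worked example (base=-1, step=3, limit=-3) — eval_a: total=-9, then count=9, then ((abs((total + base)) == (total + step)) or (max(base, step) <= (base + limit))) is false, then total=3, then result=1, then (idx=-2), then result=-4, then (idx=-1), then result=8, then (idx=0), then result=-8, then (idx=1), then result=8, then (idx=2), then result=-8, then delta=1, then (idx=3), then delta=-3, then (idx=4), then delta=-3, then (idx=5), then delta=-3, then (idx=6), then delta=-3, then (idx=7), then delta=-3, then (idx=8), then delta=-3, then total=-12, then returns -12; eval_b: total=-9, then count=9, then ((abs((total + base)) == (total + step)) or (max(base, step) <= (base + limit))) is false, then total=3, then result=1, then (idx=-2), then result=-4, then (idx=-1), then result=8, then (idx=0), then result=-8, then (idx=1), then result=8, then (idx=2), then result=-8, then delta=1, then (idx=3), then delta=-3, then (idx=4), then delta=-3, then (idx=5), then delta=-3, then (idx=6), then delta=-3, then (idx=7), then delta=-3, then (idx=8), then delta=-3, then total=-12, then returns -12; agreement on -12.
Across all 126 domain points the two functions coincide.
verdict: equivalent


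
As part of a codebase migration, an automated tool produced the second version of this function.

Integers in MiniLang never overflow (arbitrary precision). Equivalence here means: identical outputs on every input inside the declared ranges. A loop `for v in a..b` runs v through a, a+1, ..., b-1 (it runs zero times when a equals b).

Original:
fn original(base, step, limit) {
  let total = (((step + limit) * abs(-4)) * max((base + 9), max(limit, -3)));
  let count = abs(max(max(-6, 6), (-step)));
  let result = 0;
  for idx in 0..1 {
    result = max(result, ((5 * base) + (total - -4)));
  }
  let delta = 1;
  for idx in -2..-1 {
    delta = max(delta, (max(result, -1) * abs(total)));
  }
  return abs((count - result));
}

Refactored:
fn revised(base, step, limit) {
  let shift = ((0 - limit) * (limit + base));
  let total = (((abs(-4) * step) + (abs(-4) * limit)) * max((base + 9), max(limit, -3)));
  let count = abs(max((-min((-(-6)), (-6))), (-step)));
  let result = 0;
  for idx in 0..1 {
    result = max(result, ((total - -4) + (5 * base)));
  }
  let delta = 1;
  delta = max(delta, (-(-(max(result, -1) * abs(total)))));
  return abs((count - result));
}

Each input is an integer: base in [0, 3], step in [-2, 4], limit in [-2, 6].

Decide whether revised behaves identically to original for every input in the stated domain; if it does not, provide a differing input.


The two are interchangeable: arithmetic usage differs, and loop structure differs, and local variable names differ, and constant usage differs, and min/max/abs usage differs, and every declared input agrees.
Tracing base=1, step=2, limit=2: original: total := 160 | count := 6 | result := 0 | iter idx=0: | result := 169 | delta := 1 | iter idx=-2: | delta := 27040 | result 163 | revised: shift := -6 | total := 160 | count := 6 | result := 0 | iter idx=0: | result := 169 | delta := 1 | delta := 27040 | result 163 — matching result 163.
Every one of the 252 inputs gives matching results.
verdict: equivalent


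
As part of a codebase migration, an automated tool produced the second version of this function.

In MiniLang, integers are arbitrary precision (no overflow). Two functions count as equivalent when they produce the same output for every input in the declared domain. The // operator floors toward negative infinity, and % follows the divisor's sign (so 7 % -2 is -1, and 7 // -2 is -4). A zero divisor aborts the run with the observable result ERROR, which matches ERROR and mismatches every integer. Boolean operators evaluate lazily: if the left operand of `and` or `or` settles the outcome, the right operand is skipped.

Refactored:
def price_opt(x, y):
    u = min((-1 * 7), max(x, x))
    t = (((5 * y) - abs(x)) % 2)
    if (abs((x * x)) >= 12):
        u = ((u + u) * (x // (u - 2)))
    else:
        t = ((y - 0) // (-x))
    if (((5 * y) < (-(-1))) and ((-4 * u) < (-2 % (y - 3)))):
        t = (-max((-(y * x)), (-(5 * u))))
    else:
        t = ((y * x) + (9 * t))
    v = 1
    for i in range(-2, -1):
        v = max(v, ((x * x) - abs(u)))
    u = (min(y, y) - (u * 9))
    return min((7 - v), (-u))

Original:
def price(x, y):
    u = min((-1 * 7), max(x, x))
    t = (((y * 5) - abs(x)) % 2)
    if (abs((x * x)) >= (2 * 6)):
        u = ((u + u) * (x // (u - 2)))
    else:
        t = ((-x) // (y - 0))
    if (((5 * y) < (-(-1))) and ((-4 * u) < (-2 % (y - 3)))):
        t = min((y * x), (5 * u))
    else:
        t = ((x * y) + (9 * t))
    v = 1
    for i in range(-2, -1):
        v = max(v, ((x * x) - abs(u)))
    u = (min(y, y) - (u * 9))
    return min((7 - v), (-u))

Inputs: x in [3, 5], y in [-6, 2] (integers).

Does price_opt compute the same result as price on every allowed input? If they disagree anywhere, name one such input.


There is a counterexample at x=3, y=0: ERROR on one side, -63 on the other.
price: u=-7, then t=1, then (abs((x * x)) >= (2 * 6)) is false, then a zero divisor aborts: ERROR
price_opt: u=-7, then t=1, then (abs((x * x)) >= 12) is false, then t=0, then (((5 * y) < (-(-1))) and ((-4 * u) < (-2 % (y - 3)))) is false, then t=0, then v=1, then (i=-2), then v=2, then u=63, then returns -63
verdict: not equivalent; witness: x=3, y=0


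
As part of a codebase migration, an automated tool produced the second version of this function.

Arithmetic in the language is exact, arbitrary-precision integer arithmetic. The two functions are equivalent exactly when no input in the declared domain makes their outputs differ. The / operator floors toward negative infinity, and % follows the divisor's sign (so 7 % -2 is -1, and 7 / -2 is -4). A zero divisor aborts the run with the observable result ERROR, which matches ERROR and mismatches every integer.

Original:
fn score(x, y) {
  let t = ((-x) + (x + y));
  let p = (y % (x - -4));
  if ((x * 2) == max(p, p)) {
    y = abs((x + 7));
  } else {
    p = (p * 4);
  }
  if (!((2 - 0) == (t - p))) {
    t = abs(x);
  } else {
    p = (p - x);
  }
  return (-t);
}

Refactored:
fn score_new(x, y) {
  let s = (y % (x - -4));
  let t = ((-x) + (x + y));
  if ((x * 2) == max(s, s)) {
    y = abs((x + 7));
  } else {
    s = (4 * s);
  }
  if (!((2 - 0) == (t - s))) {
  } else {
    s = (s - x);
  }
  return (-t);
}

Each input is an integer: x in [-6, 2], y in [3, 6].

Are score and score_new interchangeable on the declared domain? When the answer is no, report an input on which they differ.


Input x=-6, y=3: -6 from score versus -3 from score_new.
verdict: not equivalent; witness: x=-6, y=3


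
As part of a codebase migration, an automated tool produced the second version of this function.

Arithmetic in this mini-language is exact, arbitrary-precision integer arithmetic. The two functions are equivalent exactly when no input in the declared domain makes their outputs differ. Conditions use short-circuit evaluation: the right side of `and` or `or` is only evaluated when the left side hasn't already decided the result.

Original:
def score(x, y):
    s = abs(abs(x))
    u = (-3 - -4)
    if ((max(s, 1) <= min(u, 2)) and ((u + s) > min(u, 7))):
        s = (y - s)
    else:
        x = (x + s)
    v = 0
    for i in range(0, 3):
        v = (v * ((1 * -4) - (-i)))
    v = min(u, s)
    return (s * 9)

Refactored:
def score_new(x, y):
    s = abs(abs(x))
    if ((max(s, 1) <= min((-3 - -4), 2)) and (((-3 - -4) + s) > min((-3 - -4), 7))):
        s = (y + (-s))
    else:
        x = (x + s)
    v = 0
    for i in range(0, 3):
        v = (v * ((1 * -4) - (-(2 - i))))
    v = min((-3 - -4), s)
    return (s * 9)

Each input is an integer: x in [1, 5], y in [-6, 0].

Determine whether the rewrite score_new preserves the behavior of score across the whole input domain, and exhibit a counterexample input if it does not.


The two versions differ — the changes include local variable names differ, plus statement counts differ, plus arithmetic usage differs, plus constant usage differs.
Tracing x=5, y=-2: score: s becomes 5; next u becomes 1; next ((max(s, 1) <= min(u, 2)) and ((u + s) > min(u, 7))) evaluates to false; next x becomes 10; next v becomes 0; next at i=0:; next v becomes 0; next at i=1:; next v becomes 0; next at i=2:; next v becomes 0; next v becomes 1; next final value 45 | score_new: s becomes 5; next ((max(s, 1) <= min((-3 - -4), 2)) and (((-3 - -4) + s) > min((-3 - -4), 7))) evaluates to false; next x becomes 10; next v becomes 0; next at i=0:; next v becomes 0; next at i=1:; next v becomes 0; next at i=2:; next v becomes 0; next v becomes 1; next final value 45 — matching result 45.
Across all 35 domain points the two functions coincide.
verdict: equivalent


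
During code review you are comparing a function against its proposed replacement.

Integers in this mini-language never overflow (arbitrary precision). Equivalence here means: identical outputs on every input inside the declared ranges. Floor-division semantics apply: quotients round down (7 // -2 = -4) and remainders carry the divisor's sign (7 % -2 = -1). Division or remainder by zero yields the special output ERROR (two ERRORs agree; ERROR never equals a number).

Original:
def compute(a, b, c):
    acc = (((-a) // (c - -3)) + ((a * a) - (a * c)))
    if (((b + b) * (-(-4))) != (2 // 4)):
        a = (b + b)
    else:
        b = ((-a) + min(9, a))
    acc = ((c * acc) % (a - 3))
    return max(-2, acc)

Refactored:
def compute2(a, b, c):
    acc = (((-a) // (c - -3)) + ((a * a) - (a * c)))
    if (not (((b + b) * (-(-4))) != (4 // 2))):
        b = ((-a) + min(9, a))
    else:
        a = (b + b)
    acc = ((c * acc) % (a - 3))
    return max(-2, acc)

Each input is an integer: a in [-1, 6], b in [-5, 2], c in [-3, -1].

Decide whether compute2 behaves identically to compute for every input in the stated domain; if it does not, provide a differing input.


There is a counterexample at a=1, b=0, c=-2: 0 on one side, -1 on the other.
compute: acc := 2 | (((b + b) * (-(-4))) != (2 // 4)): false | b := 0 | acc := 0 | result 0
compute2: acc := 2 | (not (((b + b) * (-(-4))) != (4 // 2))): false | a := 0 | acc := -1 | result -1
verdict: not equivalent; witness: a=1, b=0, c=-2
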